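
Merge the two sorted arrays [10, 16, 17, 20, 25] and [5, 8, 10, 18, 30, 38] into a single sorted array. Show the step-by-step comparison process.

Merging process:

Compare 10 vs 5: take 5 from right. Merged: [5]
Compare 10 vs 8: take 8 from right. Merged: [5, 8]
Compare 10 vs 10: take 10 from left. Merged: [5, 8, 10]
Compare 16 vs 10: take 10 from right. Merged: [5, 8, 10, 10]
Compare 16 vs 18: take 16 from left. Merged: [5, 8, 10, 10, 16]
Compare 17 vs 18: take 17 from left. Merged: [5, 8, 10, 10, 16, 17]
Compare 20 vs 18: take 18 from right. Merged: [5, 8, 10, 10, 16, 17, 18]
Compare 20 vs 30: take 20 from left. Merged: [5, 8, 10, 10, 16, 17, 18, 20]
Compare 25 vs 30: take 25 from left. Merged: [5, 8, 10, 10, 16, 17, 18, 20, 25]
Append remaining from right: [30, 38]. Merged: [5, 8, 10, 10, 16, 17, 18, 20, 25, 30, 38]

Final merged array: [5, 8, 10, 10, 16, 17, 18, 20, 25, 30, 38]
Total comparisons: 9

The merged array is [5, 8, 10, 10, 16, 17, 18, 20, 25, 30, 38], requiring 9 comparisons. The merge step runs in O(n) time where n is the total number of elements.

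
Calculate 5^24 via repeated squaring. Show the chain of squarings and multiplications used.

Computing 5^24 by squaring (build up from 5^1; each line after the first costs one multiplication):

5^1 = 5
5^2 = (5^1)^2 = 5^2 = 25
5^3 = 5 * 5^2 = 5 * 25 = 125
5^6 = (5^3)^2 = 125^2 = 15625
5^12 = (5^6)^2 = 15625^2 = 244140625
5^24 = (5^12)^2 = 244140625^2 = 59604644775390625

Result: 59604644775390625
Multiplications needed: 5 (5 lines after 5^1)

5^24 = 59604644775390625. Using exponentiation by squaring, this requires 5 multiplications. The key idea: if the exponent is even, square the half-power; if odd, multiply by the base once.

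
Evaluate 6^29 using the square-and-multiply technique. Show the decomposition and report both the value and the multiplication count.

Computing 6^29 by squaring (build up from 6^1; each line after the first costs one multiplication):

6^1 = 6
6^2 = (6^1)^2 = 6^2 = 36
6^3 = 6 * 6^2 = 6 * 36 = 216
6^6 = (6^3)^2 = 216^2 = 46656
6^7 = 6 * 6^6 = 6 * 46656 = 279936
6^14 = (6^7)^2 = 279936^2 = 78364164096
6^28 = (6^14)^2 = 78364164096^2 = 6140942214464815497216
6^29 = 6 * 6^28 = 6 * 6140942214464815497216 = 36845653286788892983296

Result: 36845653286788892983296
Multiplications needed: 7 (7 lines after 6^1)

6^29 = 36845653286788892983296. Using exponentiation by squaring, this requires 7 multiplications. The key idea: if the exponent is even, square the half-power; if odd, multiply by the base once.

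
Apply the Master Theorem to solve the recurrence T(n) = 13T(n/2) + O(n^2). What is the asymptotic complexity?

Master Theorem for T(n) = 13T(n/2) + O(n^2):

a = 13, b = 2, c = 2
log_b(a) = log_2(13) = 3.7004

Case 1: c = 2 < log_2(13) = 3.7004
T(n) = O(n^(log_2 13))

For T(n) = 13T(n/2) + O(n^2): log_2(13) = 3.7004. This is Case 1 of the Master Theorem (c < log_b(a), work dominated by leaves), giving O(n^(log_2 13)).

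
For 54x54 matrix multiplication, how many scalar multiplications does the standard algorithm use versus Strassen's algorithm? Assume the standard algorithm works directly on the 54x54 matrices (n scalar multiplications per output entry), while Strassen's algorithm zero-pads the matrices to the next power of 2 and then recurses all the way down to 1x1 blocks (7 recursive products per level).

Matrix multiplication for 54x54 matrices:

Strassen's algorithm requires power-of-2 dimensions. Pad 54x54 to 64x64 (next power of 2).

Standard algorithm: 54^3 = 157464 multiplications
Strassen's algorithm: 7^(log2(64)) = 7^6 = 117649 multiplications
Savings: 157464 - 117649 = 39815 multiplications

Standard: 157464 multiplications (54^3). Strassen: 117649 multiplications (7^6, after padding to 64x64). Strassen reduces 8 recursive multiplications to 7 at each level.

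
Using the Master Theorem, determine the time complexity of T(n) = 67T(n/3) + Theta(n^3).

Master Theorem for T(n) = 67T(n/3) + O(n^3):

a = 67, b = 3, c = 3
log_b(a) = log_3(67) = 3.8273

Case 1: c = 3 < log_3(67) = 3.8273
T(n) = O(n^(log_3 67))

For T(n) = 67T(n/3) + O(n^3): log_3(67) = 3.8273. This is Case 1 of the Master Theorem (c < log_b(a), work dominated by leaves), giving O(n^(log_3 67)).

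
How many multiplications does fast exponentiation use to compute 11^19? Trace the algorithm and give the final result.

Computing 11^19 by squaring (build up from 11^1; each line after the first costs one multiplication):

11^1 = 11
11^2 = (11^1)^2 = 11^2 = 121
11^4 = (11^2)^2 = 121^2 = 14641
11^8 = (11^4)^2 = 14641^2 = 214358881
11^9 = 11 * 11^8 = 11 * 214358881 = 2357947691
11^18 = (11^9)^2 = 2357947691^2 = 5559917313492231481
11^19 = 11 * 11^18 = 11 * 5559917313492231481 = 61159090448414546291

Result: 61159090448414546291
Multiplications needed: 6 (6 lines after 11^1)

11^19 = 61159090448414546291. Using exponentiation by squaring, this requires 6 multiplications. The key idea: if the exponent is even, square the half-power; if odd, multiply by the base once.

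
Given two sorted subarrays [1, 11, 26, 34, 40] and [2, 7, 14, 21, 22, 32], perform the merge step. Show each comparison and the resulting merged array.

Merging process:

Compare 1 vs 2: take 1 from left. Merged: [1]
Compare 11 vs 2: take 2 from right. Merged: [1, 2]
Compare 11 vs 7: take 7 from right. Merged: [1, 2, 7]
Compare 11 vs 14: take 11 from left. Merged: [1, 2, 7, 11]
Compare 26 vs 14: take 14 from right. Merged: [1, 2, 7, 11, 14]
Compare 26 vs 21: take 21 from right. Merged: [1, 2, 7, 11, 14, 21]
Compare 26 vs 22: take 22 from right. Merged: [1, 2, 7, 11, 14, 21, 22]
Compare 26 vs 32: take 26 from left. Merged: [1, 2, 7, 11, 14, 21, 22, 26]
Compare 34 vs 32: take 32 from right. Merged: [1, 2, 7, 11, 14, 21, 22, 26, 32]
Append remaining from left: [34, 40]. Merged: [1, 2, 7, 11, 14, 21, 22, 26, 32, 34, 40]

Final merged array: [1, 2, 7, 11, 14, 21, 22, 26, 32, 34, 40]
Total comparisons: 9

The merged array is [1, 2, 7, 11, 14, 21, 22, 26, 32, 34, 40], requiring 9 comparisons. The merge step runs in O(n) time where n is the total number of elements.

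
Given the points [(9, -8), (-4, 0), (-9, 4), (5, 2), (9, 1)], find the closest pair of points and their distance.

Computing all pairwise distances among 5 points:

d((9, -8), (-4, 0)) = 15.2643
d((9, -8), (-9, 4)) = 21.6333
d((9, -8), (5, 2)) = 10.7703
d((9, -8), (9, 1)) = 9.0
d((-4, 0), (-9, 4)) = 6.4031
d((-4, 0), (5, 2)) = 9.2195
d((-4, 0), (9, 1)) = 13.0384
d((-9, 4), (5, 2)) = 14.1421
d((-9, 4), (9, 1)) = 18.2483
d((5, 2), (9, 1)) = 4.1231 <-- minimum

Closest pair: (5, 2) and (9, 1) with distance 4.1231

The closest pair is (5, 2) and (9, 1) with Euclidean distance 4.1231. For 5 points, brute-force pairwise comparison is shown above. For large n, the divide-and-conquer algorithm (sort by x, recurse on halves, check the dividing strip) achieves O(n log n).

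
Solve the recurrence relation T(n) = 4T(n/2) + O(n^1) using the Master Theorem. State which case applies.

Master Theorem for T(n) = 4T(n/2) + O(n^1):

a = 4, b = 2, c = 1
log_b(a) = log_2(4) = 2.0000

Case 1: c = 1 < log_2(4) = 2.0000
T(n) = O(n^(log_2 4)) = O(n^2)

For T(n) = 4T(n/2) + O(n^1): log_2(4) = 2.0000. This is Case 1 of the Master Theorem (c < log_b(a), work dominated by leaves), giving O(n^2).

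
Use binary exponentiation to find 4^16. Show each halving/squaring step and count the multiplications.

Computing 4^16 by squaring (build up from 4^1; each line after the first costs one multiplication):

4^1 = 4
4^2 = (4^1)^2 = 4^2 = 16
4^4 = (4^2)^2 = 16^2 = 256
4^8 = (4^4)^2 = 256^2 = 65536
4^16 = (4^8)^2 = 65536^2 = 4294967296

Result: 4294967296
Multiplications needed: 4 (4 lines after 4^1)

4^16 = 4294967296. Using exponentiation by squaring, this requires 4 multiplications. The key idea: if the exponent is even, square the half-power; if odd, multiply by the base once.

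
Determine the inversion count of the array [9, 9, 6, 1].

Finding inversions in [9, 9, 6, 1]:

(0, 2): arr[0]=9 > arr[2]=6
(0, 3): arr[0]=9 > arr[3]=1
(1, 2): arr[1]=9 > arr[2]=6
(1, 3): arr[1]=9 > arr[3]=1
(2, 3): arr[2]=6 > arr[3]=1

Total inversions: 5

The array has 5 inversion(s): (0,2), (0,3), (1,2), (1,3), (2,3). Each pair (i,j) satisfies i < j and arr[i] > arr[j].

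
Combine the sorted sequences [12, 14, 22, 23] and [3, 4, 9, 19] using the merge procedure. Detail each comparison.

Merging process:

Compare 12 vs 3: take 3 from right. Merged: [3]
Compare 12 vs 4: take 4 from right. Merged: [3, 4]
Compare 12 vs 9: take 9 from right. Merged: [3, 4, 9]
Compare 12 vs 19: take 12 from left. Merged: [3, 4, 9, 12]
Compare 14 vs 19: take 14 from left. Merged: [3, 4, 9, 12, 14]
Compare 22 vs 19: take 19 from right. Merged: [3, 4, 9, 12, 14, 19]
Append remaining from left: [22, 23]. Merged: [3, 4, 9, 12, 14, 19, 22, 23]

Final merged array: [3, 4, 9, 12, 14, 19, 22, 23]
Total comparisons: 6

The merged array is [3, 4, 9, 12, 14, 19, 22, 23], requiring 6 comparisons. The merge step runs in O(n) time where n is the total number of elements.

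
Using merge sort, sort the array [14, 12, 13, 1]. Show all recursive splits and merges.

Merge sort trace:

Split: [14, 12, 13, 1] -> [14, 12] and [13, 1]
  Split: [14, 12] -> [14] and [12]
  Merge: [14] + [12] -> [12, 14]
  Split: [13, 1] -> [13] and [1]
  Merge: [13] + [1] -> [1, 13]
Merge: [12, 14] + [1, 13] -> [1, 12, 13, 14]

Final sorted array: [1, 12, 13, 14]

The merge sort proceeds by recursively splitting the array and merging sorted halves.
After all merges, the sorted array is [1, 12, 13, 14].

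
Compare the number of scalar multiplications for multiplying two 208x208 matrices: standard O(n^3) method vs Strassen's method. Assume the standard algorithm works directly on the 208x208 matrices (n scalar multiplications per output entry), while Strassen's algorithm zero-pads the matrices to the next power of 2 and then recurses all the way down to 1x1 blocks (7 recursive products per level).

Matrix multiplication for 208x208 matrices:

Strassen's algorithm requires power-of-2 dimensions. Pad 208x208 to 256x256 (next power of 2).

Standard algorithm: 208^3 = 8998912 multiplications
Strassen's algorithm: 7^(log2(256)) = 7^8 = 5764801 multiplications
Savings: 8998912 - 5764801 = 3234111 multiplications

Standard: 8998912 multiplications (208^3). Strassen: 5764801 multiplications (7^8, after padding to 256x256). Strassen reduces 8 recursive multiplications to 7 at each level.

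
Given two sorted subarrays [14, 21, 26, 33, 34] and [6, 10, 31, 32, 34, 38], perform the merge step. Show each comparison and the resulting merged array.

Merging process:

Compare 14 vs 6: take 6 from right. Merged: [6]
Compare 14 vs 10: take 10 from right. Merged: [6, 10]
Compare 14 vs 31: take 14 from left. Merged: [6, 10, 14]
Compare 21 vs 31: take 21 from left. Merged: [6, 10, 14, 21]
Compare 26 vs 31: take 26 from left. Merged: [6, 10, 14, 21, 26]
Compare 33 vs 31: take 31 from right. Merged: [6, 10, 14, 21, 26, 31]
Compare 33 vs 32: take 32 from right. Merged: [6, 10, 14, 21, 26, 31, 32]
Compare 33 vs 34: take 33 from left. Merged: [6, 10, 14, 21, 26, 31, 32, 33]
Compare 34 vs 34: take 34 from left. Merged: [6, 10, 14, 21, 26, 31, 32, 33, 34]
Append remaining from right: [34, 38]. Merged: [6, 10, 14, 21, 26, 31, 32, 33, 34, 34, 38]

Final merged array: [6, 10, 14, 21, 26, 31, 32, 33, 34, 34, 38]
Total comparisons: 9

The merged array is [6, 10, 14, 21, 26, 31, 32, 33, 34, 34, 38], requiring 9 comparisons. The merge step runs in O(n) time where n is the total number of elements.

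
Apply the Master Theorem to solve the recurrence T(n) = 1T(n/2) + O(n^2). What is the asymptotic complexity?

Master Theorem for T(n) = 1T(n/2) + O(n^2):

a = 1, b = 2, c = 2
log_b(a) = log_2(1) = 0.0000

Case 3: c = 2 > log_2(1) = 0.0000
T(n) = O(n^2) = O(n^2)

For T(n) = 1T(n/2) + O(n^2): log_2(1) = 0.0000. This is Case 3 of the Master Theorem (c > log_b(a), work dominated by root), giving O(n^2).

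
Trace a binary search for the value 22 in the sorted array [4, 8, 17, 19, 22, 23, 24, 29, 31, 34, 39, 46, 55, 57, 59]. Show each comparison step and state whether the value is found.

Binary search for 22 in [4, 8, 17, 19, 22, 23, 24, 29, 31, 34, 39, 46, 55, 57, 59]:

lo=0, hi=14, mid=7, arr[mid]=29 -> 29 > 22, search left half
lo=0, hi=6, mid=3, arr[mid]=19 -> 19 < 22, search right half
lo=4, hi=6, mid=5, arr[mid]=23 -> 23 > 22, search left half
lo=4, hi=4, mid=4, arr[mid]=22 -> Found target at index 4!

Binary search finds 22 at index 4 after 4 comparisons. The search repeatedly halves the search space by comparing with the middle element.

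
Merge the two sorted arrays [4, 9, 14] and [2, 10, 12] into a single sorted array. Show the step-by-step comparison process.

Merging process:

Compare 4 vs 2: take 2 from right. Merged: [2]
Compare 4 vs 10: take 4 from left. Merged: [2, 4]
Compare 9 vs 10: take 9 from left. Merged: [2, 4, 9]
Compare 14 vs 10: take 10 from right. Merged: [2, 4, 9, 10]
Compare 14 vs 12: take 12 from right. Merged: [2, 4, 9, 10, 12]
Append remaining from left: [14]. Merged: [2, 4, 9, 10, 12, 14]

Final merged array: [2, 4, 9, 10, 12, 14]
Total comparisons: 5

The merged array is [2, 4, 9, 10, 12, 14], requiring 5 comparisons. The merge step runs in O(n) time where n is the total number of elements.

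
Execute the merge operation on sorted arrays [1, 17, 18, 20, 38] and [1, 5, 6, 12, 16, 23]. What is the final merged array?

Merging process:

Compare 1 vs 1: take 1 from left. Merged: [1]
Compare 17 vs 1: take 1 from right. Merged: [1, 1]
Compare 17 vs 5: take 5 from right. Merged: [1, 1, 5]
Compare 17 vs 6: take 6 from right. Merged: [1, 1, 5, 6]
Compare 17 vs 12: take 12 from right. Merged: [1, 1, 5, 6, 12]
Compare 17 vs 16: take 16 from right. Merged: [1, 1, 5, 6, 12, 16]
Compare 17 vs 23: take 17 from left. Merged: [1, 1, 5, 6, 12, 16, 17]
Compare 18 vs 23: take 18 from left. Merged: [1, 1, 5, 6, 12, 16, 17, 18]
Compare 20 vs 23: take 20 from left. Merged: [1, 1, 5, 6, 12, 16, 17, 18, 20]
Compare 38 vs 23: take 23 from right. Merged: [1, 1, 5, 6, 12, 16, 17, 18, 20, 23]
Append remaining from left: [38]. Merged: [1, 1, 5, 6, 12, 16, 17, 18, 20, 23, 38]

Final merged array: [1, 1, 5, 6, 12, 16, 17, 18, 20, 23, 38]
Total comparisons: 10

The merged array is [1, 1, 5, 6, 12, 16, 17, 18, 20, 23, 38], requiring 10 comparisons. The merge step runs in O(n) time where n is the total number of elements.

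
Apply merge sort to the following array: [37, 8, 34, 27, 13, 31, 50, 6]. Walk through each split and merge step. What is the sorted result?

Merge sort trace:

Split: [37, 8, 34, 27, 13, 31, 50, 6] -> [37, 8, 34, 27] and [13, 31, 50, 6]
  Split: [37, 8, 34, 27] -> [37, 8] and [34, 27]
    Split: [37, 8] -> [37] and [8]
    Merge: [37] + [8] -> [8, 37]
    Split: [34, 27] -> [34] and [27]
    Merge: [34] + [27] -> [27, 34]
  Merge: [8, 37] + [27, 34] -> [8, 27, 34, 37]
  Split: [13, 31, 50, 6] -> [13, 31] and [50, 6]
    Split: [13, 31] -> [13] and [31]
    Merge: [13] + [31] -> [13, 31]
    Split: [50, 6] -> [50] and [6]
    Merge: [50] + [6] -> [6, 50]
  Merge: [13, 31] + [6, 50] -> [6, 13, 31, 50]
Merge: [8, 27, 34, 37] + [6, 13, 31, 50] -> [6, 8, 13, 27, 31, 34, 37, 50]

Final sorted array: [6, 8, 13, 27, 31, 34, 37, 50]

The merge sort proceeds by recursively splitting the array and merging sorted halves.
After all merges, the sorted array is [6, 8, 13, 27, 31, 34, 37, 50].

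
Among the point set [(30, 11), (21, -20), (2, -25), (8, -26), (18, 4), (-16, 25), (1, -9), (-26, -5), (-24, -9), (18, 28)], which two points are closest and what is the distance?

Computing all pairwise distances among 10 points:

d((30, 11), (21, -20)) = 32.28
d((30, 11), (2, -25)) = 45.607
d((30, 11), (8, -26)) = 43.0465
d((30, 11), (18, 4)) = 13.8924
d((30, 11), (-16, 25)) = 48.0833
d((30, 11), (1, -9)) = 35.2278
d((30, 11), (-26, -5)) = 58.2409
d((30, 11), (-24, -9)) = 57.5847
d((30, 11), (18, 28)) = 20.8087
d((21, -20), (2, -25)) = 19.6469
d((21, -20), (8, -26)) = 14.3178
d((21, -20), (18, 4)) = 24.1868
d((21, -20), (-16, 25)) = 58.258
d((21, -20), (1, -9)) = 22.8254
d((21, -20), (-26, -5)) = 49.3356
d((21, -20), (-24, -9)) = 46.3249
d((21, -20), (18, 28)) = 48.0937
d((2, -25), (8, -26)) = 6.0828
d((2, -25), (18, 4)) = 33.121
d((2, -25), (-16, 25)) = 53.1413
d((2, -25), (1, -9)) = 16.0312
d((2, -25), (-26, -5)) = 34.4093
d((2, -25), (-24, -9)) = 30.5287
d((2, -25), (18, 28)) = 55.3624
d((8, -26), (18, 4)) = 31.6228
d((8, -26), (-16, 25)) = 56.3649
d((8, -26), (1, -9)) = 18.3848
d((8, -26), (-26, -5)) = 39.9625
d((8, -26), (-24, -9)) = 36.2353
d((8, -26), (18, 28)) = 54.9181
d((18, 4), (-16, 25)) = 39.9625
d((18, 4), (1, -9)) = 21.4009
d((18, 4), (-26, -5)) = 44.911
d((18, 4), (-24, -9)) = 43.9659
d((18, 4), (18, 28)) = 24.0
d((-16, 25), (1, -9)) = 38.0132
d((-16, 25), (-26, -5)) = 31.6228
d((-16, 25), (-24, -9)) = 34.9285
d((-16, 25), (18, 28)) = 34.1321
d((1, -9), (-26, -5)) = 27.2947
d((1, -9), (-24, -9)) = 25.0
d((1, -9), (18, 28)) = 40.7185
d((-26, -5), (-24, -9)) = 4.4721 <-- minimum
d((-26, -5), (18, 28)) = 55.0
d((-24, -9), (18, 28)) = 55.9732

Closest pair: (-26, -5) and (-24, -9) with distance 4.4721

The closest pair is (-26, -5) and (-24, -9) with Euclidean distance 4.4721. For 10 points, brute-force pairwise comparison is shown above. For large n, the divide-and-conquer algorithm (sort by x, recurse on halves, check the dividing strip) achieves O(n log n).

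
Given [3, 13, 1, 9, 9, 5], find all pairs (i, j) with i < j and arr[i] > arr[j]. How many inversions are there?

Finding inversions in [3, 13, 1, 9, 9, 5]:

(0, 2): arr[0]=3 > arr[2]=1
(1, 2): arr[1]=13 > arr[2]=1
(1, 3): arr[1]=13 > arr[3]=9
(1, 4): arr[1]=13 > arr[4]=9
(1, 5): arr[1]=13 > arr[5]=5
(3, 5): arr[3]=9 > arr[5]=5
(4, 5): arr[4]=9 > arr[5]=5

Total inversions: 7

The array has 7 inversion(s): (0,2), (1,2), (1,3), (1,4), (1,5), (3,5), (4,5). Each pair (i,j) satisfies i < j and arr[i] > arr[j].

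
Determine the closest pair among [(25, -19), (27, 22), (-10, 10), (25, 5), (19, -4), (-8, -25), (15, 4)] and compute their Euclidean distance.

Computing all pairwise distances among 7 points:

d((25, -19), (27, 22)) = 41.0488
d((25, -19), (-10, 10)) = 45.4533
d((25, -19), (25, 5)) = 24.0
d((25, -19), (19, -4)) = 16.1555
d((25, -19), (-8, -25)) = 33.541
d((25, -19), (15, 4)) = 25.0799
d((27, 22), (-10, 10)) = 38.8973
d((27, 22), (25, 5)) = 17.1172
d((27, 22), (19, -4)) = 27.2029
d((27, 22), (-8, -25)) = 58.6003
d((27, 22), (15, 4)) = 21.6333
d((-10, 10), (25, 5)) = 35.3553
d((-10, 10), (19, -4)) = 32.2025
d((-10, 10), (-8, -25)) = 35.0571
d((-10, 10), (15, 4)) = 25.7099
d((25, 5), (19, -4)) = 10.8167
d((25, 5), (-8, -25)) = 44.5982
d((25, 5), (15, 4)) = 10.0499
d((19, -4), (-8, -25)) = 34.2053
d((19, -4), (15, 4)) = 8.9443 <-- minimum
d((-8, -25), (15, 4)) = 37.0135

Closest pair: (19, -4) and (15, 4) with distance 8.9443

The closest pair is (19, -4) and (15, 4) with Euclidean distance 8.9443. For 7 points, brute-force pairwise comparison is shown above. For large n, the divide-and-conquer algorithm (sort by x, recurse on halves, check the dividing strip) achieves O(n log n).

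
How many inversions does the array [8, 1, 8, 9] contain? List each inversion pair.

Finding inversions in [8, 1, 8, 9]:

(0, 1): arr[0]=8 > arr[1]=1

Total inversions: 1

The array has 1 inversion(s): (0,1). Each pair (i,j) satisfies i < j and arr[i] > arr[j].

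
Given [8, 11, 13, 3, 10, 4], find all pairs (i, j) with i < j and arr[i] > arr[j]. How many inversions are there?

Finding inversions in [8, 11, 13, 3, 10, 4]:

(0, 3): arr[0]=8 > arr[3]=3
(0, 5): arr[0]=8 > arr[5]=4
(1, 3): arr[1]=11 > arr[3]=3
(1, 4): arr[1]=11 > arr[4]=10
(1, 5): arr[1]=11 > arr[5]=4
(2, 3): arr[2]=13 > arr[3]=3
(2, 4): arr[2]=13 > arr[4]=10
(2, 5): arr[2]=13 > arr[5]=4
(4, 5): arr[4]=10 > arr[5]=4

Total inversions: 9

The array has 9 inversion(s): (0,3), (0,5), (1,3), (1,4), (1,5), (2,3), (2,4), (2,5), (4,5). Each pair (i,j) satisfies i < j and arr[i] > arr[j].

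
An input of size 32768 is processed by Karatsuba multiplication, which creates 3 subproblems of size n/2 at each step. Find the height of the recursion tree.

For divide and conquer with division factor 2:

Problem sizes at each level:
Level 0: 32768
Level 1: 16384
Level 2: 8192
Level 3: 4096
Level 4: 2048
Level 5: 1024
Level 6: 512
Level 7: 256
Level 8: 128
Level 9: 64
Level 10: 32
Level 11: 16
Level 12: 8
Level 13: 4
Level 14: 2
Level 15: 1

The root is level 0 and the size-1 base case is level 15 (the tree spans levels 0 through 15, i.e. 16 levels counting the root), so the depth is the number of divisions: log_2(32768) = 15

The recursion tree depth is log_2(32768) = 15. At each level, the problem size is divided by 2, so it takes 15 divisions to reduce to a base case of size 1. The algorithm makes 3 recursive calls at each level.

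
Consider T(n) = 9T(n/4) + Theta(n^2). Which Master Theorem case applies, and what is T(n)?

Master Theorem for T(n) = 9T(n/4) + O(n^2):

a = 9, b = 4, c = 2
log_b(a) = log_4(9) = 1.5850

Case 3: c = 2 > log_4(9) = 1.5850
T(n) = O(n^2) = O(n^2)

For T(n) = 9T(n/4) + O(n^2): log_4(9) = 1.5850. This is Case 3 of the Master Theorem (c > log_b(a), work dominated by root), giving O(n^2).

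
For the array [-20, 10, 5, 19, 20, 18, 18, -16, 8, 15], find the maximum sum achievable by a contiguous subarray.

Using Kadane's algorithm on [-20, 10, 5, 19, 20, 18, 18, -16, 8, 15]:

Scanning through the array:
Position 1 (value 10): max_ending_here = 10, max_so_far = 10
Position 2 (value 5): max_ending_here = 15, max_so_far = 15
Position 3 (value 19): max_ending_here = 34, max_so_far = 34
Position 4 (value 20): max_ending_here = 54, max_so_far = 54
Position 5 (value 18): max_ending_here = 72, max_so_far = 72
Position 6 (value 18): max_ending_here = 90, max_so_far = 90
Position 7 (value -16): max_ending_here = 74, max_so_far = 90
Position 8 (value 8): max_ending_here = 82, max_so_far = 90
Position 9 (value 15): max_ending_here = 97, max_so_far = 97

Maximum subarray: [10, 5, 19, 20, 18, 18, -16, 8, 15]
Maximum sum: 97

The maximum subarray is [10, 5, 19, 20, 18, 18, -16, 8, 15] with sum 97. This subarray runs from index 1 to index 9.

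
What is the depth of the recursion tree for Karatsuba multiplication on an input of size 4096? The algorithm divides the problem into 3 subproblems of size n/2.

For divide and conquer with division factor 2:

Problem sizes at each level:
Level 0: 4096
Level 1: 2048
Level 2: 1024
Level 3: 512
Level 4: 256
Level 5: 128
Level 6: 64
Level 7: 32
Level 8: 16
Level 9: 8
Level 10: 4
Level 11: 2
Level 12: 1

The root is level 0 and the size-1 base case is level 12 (the tree spans levels 0 through 12, i.e. 13 levels counting the root), so the depth is the number of divisions: log_2(4096) = 12

The recursion tree depth is log_2(4096) = 12. At each level, the problem size is divided by 2, so it takes 12 divisions to reduce to a base case of size 1. The algorithm makes 3 recursive calls at each level.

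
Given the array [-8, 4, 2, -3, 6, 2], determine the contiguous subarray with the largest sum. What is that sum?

Using Kadane's algorithm on [-8, 4, 2, -3, 6, 2]:

Scanning through the array:
Position 1 (value 4): max_ending_here = 4, max_so_far = 4
Position 2 (value 2): max_ending_here = 6, max_so_far = 6
Position 3 (value -3): max_ending_here = 3, max_so_far = 6
Position 4 (value 6): max_ending_here = 9, max_so_far = 9
Position 5 (value 2): max_ending_here = 11, max_so_far = 11

Maximum subarray: [4, 2, -3, 6, 2]
Maximum sum: 11

The maximum subarray is [4, 2, -3, 6, 2] with sum 11. This subarray runs from index 1 to index 5.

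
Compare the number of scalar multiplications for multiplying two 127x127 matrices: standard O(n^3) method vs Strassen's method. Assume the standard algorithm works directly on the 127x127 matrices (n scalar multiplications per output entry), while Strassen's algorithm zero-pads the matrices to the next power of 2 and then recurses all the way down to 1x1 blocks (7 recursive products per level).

Matrix multiplication for 127x127 matrices:

Strassen's algorithm requires power-of-2 dimensions. Pad 127x127 to 128x128 (next power of 2).

Standard algorithm: 127^3 = 2048383 multiplications
Strassen's algorithm: 7^(log2(128)) = 7^7 = 823543 multiplications
Savings: 2048383 - 823543 = 1224840 multiplications

Standard: 2048383 multiplications (127^3). Strassen: 823543 multiplications (7^7, after padding to 128x128). Strassen reduces 8 recursive multiplications to 7 at each level.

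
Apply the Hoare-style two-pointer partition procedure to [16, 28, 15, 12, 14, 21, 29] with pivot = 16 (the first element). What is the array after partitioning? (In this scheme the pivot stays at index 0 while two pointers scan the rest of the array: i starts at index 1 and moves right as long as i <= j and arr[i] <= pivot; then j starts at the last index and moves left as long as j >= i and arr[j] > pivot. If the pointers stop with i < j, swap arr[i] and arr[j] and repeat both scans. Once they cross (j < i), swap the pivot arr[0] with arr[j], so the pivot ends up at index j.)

Hoare-style two-pointer partition with pivot = 16:

Initial array: [16, 28, 15, 12, 14, 21, 29]

Pointers start at i = 1, j = 6.
i stops at index 1 (arr[1]=28 > 16), j stops at index 4 (arr[4]=14 <= 16): swap arr[1] and arr[4], array becomes [16, 14, 15, 12, 28, 21, 29]
i ends at 4, j ends at 3: the pointers have crossed (j < i), so scanning stops.

Swap pivot arr[0] with arr[3] to place pivot at position 3: [12, 14, 15, 16, 28, 21, 29]
Pivot position: 3

After partitioning with pivot 16, the array becomes [12, 14, 15, 16, 28, 21, 29]. The pivot is placed at index 3. All elements to the left of the pivot are <= 16, and all elements to the right are > 16.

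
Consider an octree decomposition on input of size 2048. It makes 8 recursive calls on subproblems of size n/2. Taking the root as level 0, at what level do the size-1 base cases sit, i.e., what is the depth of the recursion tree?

For divide and conquer with division factor 2:

Problem sizes at each level:
Level 0: 2048
Level 1: 1024
Level 2: 512
Level 3: 256
Level 4: 128
Level 5: 64
Level 6: 32
Level 7: 16
Level 8: 8
Level 9: 4
Level 10: 2
Level 11: 1

The root is level 0 and the size-1 base case is level 11 (the tree spans levels 0 through 11, i.e. 12 levels counting the root), so the depth is the number of divisions: log_2(2048) = 11

The recursion tree depth is log_2(2048) = 11. At each level, the problem size is divided by 2, so it takes 11 divisions to reduce to a base case of size 1. The algorithm makes 8 recursive calls at each level.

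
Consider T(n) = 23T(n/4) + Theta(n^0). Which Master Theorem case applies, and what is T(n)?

Master Theorem for T(n) = 23T(n/4) + O(n^0):

a = 23, b = 4, c = 0
log_b(a) = log_4(23) = 2.2618

Case 1: c = 0 < log_4(23) = 2.2618
T(n) = O(n^(log_4 23))

For T(n) = 23T(n/4) + O(n^0): log_4(23) = 2.2618. This is Case 1 of the Master Theorem (c < log_b(a), work dominated by leaves), giving O(n^(log_4 23)).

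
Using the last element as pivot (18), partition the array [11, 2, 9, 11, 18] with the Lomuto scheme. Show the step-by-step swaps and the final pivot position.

Lomuto partition with pivot = 18:

Initial array: [11, 2, 9, 11, 18]

arr[0]=11 <= 18: swap with position 0, array becomes [11, 2, 9, 11, 18]
arr[1]=2 <= 18: swap with position 1, array becomes [11, 2, 9, 11, 18]
arr[2]=9 <= 18: swap with position 2, array becomes [11, 2, 9, 11, 18]
arr[3]=11 <= 18: swap with position 3, array becomes [11, 2, 9, 11, 18]

Place pivot at position 4: [11, 2, 9, 11, 18]
Pivot position: 4

After partitioning with pivot 18, the array becomes [11, 2, 9, 11, 18]. The pivot is placed at index 4. All elements to the left of the pivot are <= 18, and all elements to the right are > 18.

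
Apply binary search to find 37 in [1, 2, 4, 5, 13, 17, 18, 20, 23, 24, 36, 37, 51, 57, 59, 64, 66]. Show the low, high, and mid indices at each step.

Binary search for 37 in [1, 2, 4, 5, 13, 17, 18, 20, 23, 24, 36, 37, 51, 57, 59, 64, 66]:

lo=0, hi=16, mid=8, arr[mid]=23 -> 23 < 37, search right half
lo=9, hi=16, mid=12, arr[mid]=51 -> 51 > 37, search left half
lo=9, hi=11, mid=10, arr[mid]=36 -> 36 < 37, search right half
lo=11, hi=11, mid=11, arr[mid]=37 -> Found target at index 11!

Binary search finds 37 at index 11 after 4 comparisons. The search repeatedly halves the search space by comparing with the middle element.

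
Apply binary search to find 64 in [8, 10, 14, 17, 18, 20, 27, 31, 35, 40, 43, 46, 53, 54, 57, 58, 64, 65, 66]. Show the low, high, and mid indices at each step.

Binary search for 64 in [8, 10, 14, 17, 18, 20, 27, 31, 35, 40, 43, 46, 53, 54, 57, 58, 64, 65, 66]:

lo=0, hi=18, mid=9, arr[mid]=40 -> 40 < 64, search right half
lo=10, hi=18, mid=14, arr[mid]=57 -> 57 < 64, search right half
lo=15, hi=18, mid=16, arr[mid]=64 -> Found target at index 16!

Binary search finds 64 at index 16 after 3 comparisons. The search repeatedly halves the search space by comparing with the middle element.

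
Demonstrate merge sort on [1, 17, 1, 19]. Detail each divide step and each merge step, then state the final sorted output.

Merge sort trace:

Split: [1, 17, 1, 19] -> [1, 17] and [1, 19]
  Split: [1, 17] -> [1] and [17]
  Merge: [1] + [17] -> [1, 17]
  Split: [1, 19] -> [1] and [19]
  Merge: [1] + [19] -> [1, 19]
Merge: [1, 17] + [1, 19] -> [1, 1, 17, 19]

Final sorted array: [1, 1, 17, 19]

The merge sort proceeds by recursively splitting the array and merging sorted halves.
After all merges, the sorted array is [1, 1, 17, 19].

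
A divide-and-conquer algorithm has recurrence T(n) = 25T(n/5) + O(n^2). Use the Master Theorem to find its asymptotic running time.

Master Theorem for T(n) = 25T(n/5) + O(n^2):

a = 25, b = 5, c = 2
log_b(a) = log_5(25) = 2.0000

Case 2: c = 2 = log_5(25) = 2.0000
T(n) = O(n^2 log n) = O(n^2 log n)

For T(n) = 25T(n/5) + O(n^2): log_5(25) = 2.0000. This is Case 2 of the Master Theorem (c = log_b(a), equal work at all levels), giving O(n^2 log n).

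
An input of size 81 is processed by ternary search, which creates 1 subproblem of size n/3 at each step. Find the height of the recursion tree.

For divide and conquer with division factor 3:

Problem sizes at each level:
Level 0: 81
Level 1: 27
Level 2: 9
Level 3: 3
Level 4: 1

The root is level 0 and the size-1 base case is level 4 (the tree spans levels 0 through 4, i.e. 5 levels counting the root), so the depth is the number of divisions: log_3(81) = 4

The recursion tree depth is log_3(81) = 4. At each level, the problem size is divided by 3, so it takes 4 divisions to reduce to a base case of size 1. The algorithm makes 1 recursive call at each level.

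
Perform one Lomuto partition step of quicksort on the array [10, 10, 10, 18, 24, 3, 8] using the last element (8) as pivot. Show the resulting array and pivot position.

Lomuto partition with pivot = 8:

Initial array: [10, 10, 10, 18, 24, 3, 8]

arr[0]=10 > 8: no swap
arr[1]=10 > 8: no swap
arr[2]=10 > 8: no swap
arr[3]=18 > 8: no swap
arr[4]=24 > 8: no swap
arr[5]=3 <= 8: swap with position 0, array becomes [3, 10, 10, 18, 24, 10, 8]

Place pivot at position 1: [3, 8, 10, 18, 24, 10, 10]
Pivot position: 1

After partitioning with pivot 8, the array becomes [3, 8, 10, 18, 24, 10, 10]. The pivot is placed at index 1. All elements to the left of the pivot are <= 8, and all elements to the right are > 8.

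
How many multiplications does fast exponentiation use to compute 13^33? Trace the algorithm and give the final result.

Computing 13^33 by squaring (build up from 13^1; each line after the first costs one multiplication):

13^1 = 13
13^2 = (13^1)^2 = 13^2 = 169
13^4 = (13^2)^2 = 169^2 = 28561
13^8 = (13^4)^2 = 28561^2 = 815730721
13^16 = (13^8)^2 = 815730721^2 = 665416609183179841
13^32 = (13^16)^2 = 665416609183179841^2 = 442779263776840698304313192148785281
13^33 = 13 * 13^32 = 13 * 442779263776840698304313192148785281 = 5756130429098929077956071497934208653

Result: 5756130429098929077956071497934208653
Multiplications needed: 6 (6 lines after 13^1)

13^33 = 5756130429098929077956071497934208653. Using exponentiation by squaring, this requires 6 multiplications. The key idea: if the exponent is even, square the half-power; if odd, multiply by the base once.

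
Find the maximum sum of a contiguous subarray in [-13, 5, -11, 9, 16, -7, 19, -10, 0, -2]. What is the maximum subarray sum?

Using Kadane's algorithm on [-13, 5, -11, 9, 16, -7, 19, -10, 0, -2]:

Scanning through the array:
Position 1 (value 5): max_ending_here = 5, max_so_far = 5
Position 2 (value -11): max_ending_here = -6, max_so_far = 5
Position 3 (value 9): max_ending_here = 9, max_so_far = 9
Position 4 (value 16): max_ending_here = 25, max_so_far = 25
Position 5 (value -7): max_ending_here = 18, max_so_far = 25
Position 6 (value 19): max_ending_here = 37, max_so_far = 37
Position 7 (value -10): max_ending_here = 27, max_so_far = 37
Position 8 (value 0): max_ending_here = 27, max_so_far = 37
Position 9 (value -2): max_ending_here = 25, max_so_far = 37

Maximum subarray: [9, 16, -7, 19]
Maximum sum: 37

The maximum subarray is [9, 16, -7, 19] with sum 37. This subarray runs from index 3 to index 6.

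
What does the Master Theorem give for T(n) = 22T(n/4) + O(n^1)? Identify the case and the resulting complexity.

Master Theorem for T(n) = 22T(n/4) + O(n^1):

a = 22, b = 4, c = 1
log_b(a) = log_4(22) = 2.2297

Case 1: c = 1 < log_4(22) = 2.2297
T(n) = O(n^(log_4 22))

For T(n) = 22T(n/4) + O(n^1): log_4(22) = 2.2297. This is Case 1 of the Master Theorem (c < log_b(a), work dominated by leaves), giving O(n^(log_4 22)).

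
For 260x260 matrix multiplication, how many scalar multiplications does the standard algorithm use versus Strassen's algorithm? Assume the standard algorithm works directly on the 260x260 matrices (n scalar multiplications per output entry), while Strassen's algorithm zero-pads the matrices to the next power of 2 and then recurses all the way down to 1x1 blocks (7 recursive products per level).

Matrix multiplication for 260x260 matrices:

Strassen's algorithm requires power-of-2 dimensions. Pad 260x260 to 512x512 (next power of 2).

Standard algorithm: 260^3 = 17576000 multiplications
Strassen's algorithm: 7^(log2(512)) = 7^9 = 40353607 multiplications
Difference: 17576000 - 40353607 = -22777607 (Strassen uses MORE here due to padding overhead — for small or just-over-power-of-2 n, padding can outweigh the per-level savings)

Standard: 17576000 multiplications (260^3). Strassen: 40353607 multiplications (7^9, after padding to 512x512). Strassen reduces 8 recursive multiplications to 7 at each level.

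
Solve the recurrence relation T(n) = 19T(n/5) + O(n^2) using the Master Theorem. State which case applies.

Master Theorem for T(n) = 19T(n/5) + O(n^2):

a = 19, b = 5, c = 2
log_b(a) = log_5(19) = 1.8295

Case 3: c = 2 > log_5(19) = 1.8295
T(n) = O(n^2) = O(n^2)

For T(n) = 19T(n/5) + O(n^2): log_5(19) = 1.8295. This is Case 3 of the Master Theorem (c > log_b(a), work dominated by root), giving O(n^2).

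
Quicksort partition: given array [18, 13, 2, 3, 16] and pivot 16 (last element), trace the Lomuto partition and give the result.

Lomuto partition with pivot = 16:

Initial array: [18, 13, 2, 3, 16]

arr[0]=18 > 16: no swap
arr[1]=13 <= 16: swap with position 0, array becomes [13, 18, 2, 3, 16]
arr[2]=2 <= 16: swap with position 1, array becomes [13, 2, 18, 3, 16]
arr[3]=3 <= 16: swap with position 2, array becomes [13, 2, 3, 18, 16]

Place pivot at position 3: [13, 2, 3, 16, 18]
Pivot position: 3

After partitioning with pivot 16, the array becomes [13, 2, 3, 16, 18]. The pivot is placed at index 3. All elements to the left of the pivot are <= 16, and all elements to the right are > 16.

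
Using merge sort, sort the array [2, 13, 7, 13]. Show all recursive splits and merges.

Merge sort trace:

Split: [2, 13, 7, 13] -> [2, 13] and [7, 13]
  Split: [2, 13] -> [2] and [13]
  Merge: [2] + [13] -> [2, 13]
  Split: [7, 13] -> [7] and [13]
  Merge: [7] + [13] -> [7, 13]
Merge: [2, 13] + [7, 13] -> [2, 7, 13, 13]

Final sorted array: [2, 7, 13, 13]

The merge sort proceeds by recursively splitting the array and merging sorted halves.
After all merges, the sorted array is [2, 7, 13, 13].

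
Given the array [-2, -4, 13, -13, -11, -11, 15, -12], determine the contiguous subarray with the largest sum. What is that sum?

Using Kadane's algorithm on [-2, -4, 13, -13, -11, -11, 15, -12]:

Scanning through the array:
Position 1 (value -4): max_ending_here = -4, max_so_far = -2
Position 2 (value 13): max_ending_here = 13, max_so_far = 13
Position 3 (value -13): max_ending_here = 0, max_so_far = 13
Position 4 (value -11): max_ending_here = -11, max_so_far = 13
Position 5 (value -11): max_ending_here = -11, max_so_far = 13
Position 6 (value 15): max_ending_here = 15, max_so_far = 15
Position 7 (value -12): max_ending_here = 3, max_so_far = 15

Maximum subarray: [15]
Maximum sum: 15

The maximum subarray is [15] with sum 15. This subarray runs from index 6 to index 6.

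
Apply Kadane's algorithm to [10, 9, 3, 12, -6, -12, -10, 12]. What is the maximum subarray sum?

Using Kadane's algorithm on [10, 9, 3, 12, -6, -12, -10, 12]:

Scanning through the array:
Position 1 (value 9): max_ending_here = 19, max_so_far = 19
Position 2 (value 3): max_ending_here = 22, max_so_far = 22
Position 3 (value 12): max_ending_here = 34, max_so_far = 34
Position 4 (value -6): max_ending_here = 28, max_so_far = 34
Position 5 (value -12): max_ending_here = 16, max_so_far = 34
Position 6 (value -10): max_ending_here = 6, max_so_far = 34
Position 7 (value 12): max_ending_here = 18, max_so_far = 34

Maximum subarray: [10, 9, 3, 12]
Maximum sum: 34

The maximum subarray is [10, 9, 3, 12] with sum 34. This subarray runs from index 0 to index 3.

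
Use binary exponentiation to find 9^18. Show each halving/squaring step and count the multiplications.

Computing 9^18 by squaring (build up from 9^1; each line after the first costs one multiplication):

9^1 = 9
9^2 = (9^1)^2 = 9^2 = 81
9^4 = (9^2)^2 = 81^2 = 6561
9^8 = (9^4)^2 = 6561^2 = 43046721
9^9 = 9 * 9^8 = 9 * 43046721 = 387420489
9^18 = (9^9)^2 = 387420489^2 = 150094635296999121

Result: 150094635296999121
Multiplications needed: 5 (5 lines after 9^1)

9^18 = 150094635296999121. Using exponentiation by squaring, this requires 5 multiplications. The key idea: if the exponent is even, square the half-power; if odd, multiply by the base once.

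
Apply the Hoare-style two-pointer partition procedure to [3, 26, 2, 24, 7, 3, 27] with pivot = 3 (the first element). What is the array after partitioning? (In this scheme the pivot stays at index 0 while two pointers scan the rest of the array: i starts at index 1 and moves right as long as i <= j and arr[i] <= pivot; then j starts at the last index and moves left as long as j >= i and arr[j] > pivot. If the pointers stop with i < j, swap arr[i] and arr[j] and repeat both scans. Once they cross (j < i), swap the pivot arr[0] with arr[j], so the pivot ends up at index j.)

Hoare-style two-pointer partition with pivot = 3:

Initial array: [3, 26, 2, 24, 7, 3, 27]

Pointers start at i = 1, j = 6.
i stops at index 1 (arr[1]=26 > 3), j stops at index 5 (arr[5]=3 <= 3): swap arr[1] and arr[5], array becomes [3, 3, 2, 24, 7, 26, 27]
i ends at 3, j ends at 2: the pointers have crossed (j < i), so scanning stops.

Swap pivot arr[0] with arr[2] to place pivot at position 2: [2, 3, 3, 24, 7, 26, 27]
Pivot position: 2

After partitioning with pivot 3, the array becomes [2, 3, 3, 24, 7, 26, 27]. The pivot is placed at index 2. All elements to the left of the pivot are <= 3, and all elements to the right are > 3.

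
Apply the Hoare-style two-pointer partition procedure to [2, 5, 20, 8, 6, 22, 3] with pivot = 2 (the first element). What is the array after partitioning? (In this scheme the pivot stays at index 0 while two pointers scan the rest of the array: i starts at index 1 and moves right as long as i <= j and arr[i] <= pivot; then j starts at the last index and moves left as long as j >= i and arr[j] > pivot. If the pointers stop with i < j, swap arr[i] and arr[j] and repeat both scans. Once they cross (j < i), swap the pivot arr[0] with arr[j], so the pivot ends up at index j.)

Hoare-style two-pointer partition with pivot = 2:

Initial array: [2, 5, 20, 8, 6, 22, 3]

Pointers start at i = 1, j = 6.
i ends at 1, j ends at 0: the pointers have crossed (j < i), so scanning stops.

j = 0, so swapping arr[0] with arr[j] leaves the pivot at position 0: [2, 5, 20, 8, 6, 22, 3]
Pivot position: 0

After partitioning with pivot 2, the array becomes [2, 5, 20, 8, 6, 22, 3]. The pivot is placed at index 0. All elements to the left of the pivot are <= 2, and all elements to the right are > 2.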